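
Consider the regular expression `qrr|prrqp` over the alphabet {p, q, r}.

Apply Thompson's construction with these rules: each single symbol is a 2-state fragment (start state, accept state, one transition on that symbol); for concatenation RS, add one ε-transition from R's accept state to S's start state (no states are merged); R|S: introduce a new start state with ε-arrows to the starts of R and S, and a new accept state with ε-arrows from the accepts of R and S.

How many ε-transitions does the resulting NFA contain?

10

Per subexpression:
Each of the 8 symbol leaves contributes 0 ε-transitions.
  qrr : 2 ε-transitions
  prrqp : 4 ε-transitions
  qrr|prrqp : 10 ε-transitions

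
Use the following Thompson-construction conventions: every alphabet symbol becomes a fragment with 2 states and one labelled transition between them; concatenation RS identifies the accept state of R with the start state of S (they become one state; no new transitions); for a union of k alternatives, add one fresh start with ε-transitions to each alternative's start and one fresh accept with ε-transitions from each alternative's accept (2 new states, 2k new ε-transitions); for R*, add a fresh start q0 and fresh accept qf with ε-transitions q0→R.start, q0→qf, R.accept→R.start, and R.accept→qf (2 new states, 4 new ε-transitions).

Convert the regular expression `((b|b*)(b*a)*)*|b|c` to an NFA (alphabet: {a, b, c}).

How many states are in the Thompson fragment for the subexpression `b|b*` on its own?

Fragment for `b|b*`:
Each of the 2 symbol leaves contributes a 2-state fragment.
  b* = 4 states
  b|b* = 8 states

8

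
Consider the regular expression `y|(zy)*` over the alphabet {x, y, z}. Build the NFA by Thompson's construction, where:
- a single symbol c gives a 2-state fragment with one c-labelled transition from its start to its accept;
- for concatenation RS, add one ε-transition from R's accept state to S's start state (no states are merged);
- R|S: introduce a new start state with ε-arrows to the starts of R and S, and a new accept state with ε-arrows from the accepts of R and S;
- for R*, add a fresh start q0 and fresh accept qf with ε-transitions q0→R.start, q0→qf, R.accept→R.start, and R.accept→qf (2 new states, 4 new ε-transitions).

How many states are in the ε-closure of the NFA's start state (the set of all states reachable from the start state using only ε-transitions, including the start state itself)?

Work bottom-up. For each fragment F, track |ε-closure(F.start)| and whether F's accept lies in that closure (i.e. whether F accepts ε). A single-symbol fragment has closure size 1 and does not accept ε.
  zy — same as the first factor's closure: |ε-closure| = 1
  (zy)* — new start has ε-edges to the inner start and to the new accept, so |ε-closure| = 2 + 1 = 3
  y|(zy)* — |ε-closure| = 1 (new start) + (1 + 3) + 1 (new accept, since some branch ε-reaches its own accept) = 6

6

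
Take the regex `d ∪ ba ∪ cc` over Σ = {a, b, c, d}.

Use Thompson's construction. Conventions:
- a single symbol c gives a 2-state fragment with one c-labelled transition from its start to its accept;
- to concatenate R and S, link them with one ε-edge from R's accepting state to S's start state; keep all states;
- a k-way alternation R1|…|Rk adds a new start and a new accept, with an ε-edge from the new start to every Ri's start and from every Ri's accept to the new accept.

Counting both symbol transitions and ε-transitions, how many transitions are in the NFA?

Bottom-up over the parse tree:
Each of the 5 symbol leaves contributes 1 transition (1 symbol, 0 ε).
  ba : 3 transitions (2 symbol, 1 ε)
  cc : 3 transitions (2 symbol, 1 ε)
  d ∪ ba ∪ cc : 13 transitions (5 symbol, 8 ε)

13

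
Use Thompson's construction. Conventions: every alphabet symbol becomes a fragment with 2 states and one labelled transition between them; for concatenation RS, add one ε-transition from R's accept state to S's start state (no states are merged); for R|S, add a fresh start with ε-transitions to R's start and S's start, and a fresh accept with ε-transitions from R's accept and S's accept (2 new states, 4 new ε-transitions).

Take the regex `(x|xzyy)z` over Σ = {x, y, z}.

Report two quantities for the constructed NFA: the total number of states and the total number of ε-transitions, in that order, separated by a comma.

14, 8

By structural recursion:
Each of the 6 symbol leaves contributes 2 states and 0 ε-transitions.
  xzyy → 8 states, 3 ε-transitions
  x|xzyy → 12 states, 7 ε-transitions
  (x|xzyy)z → 14 states, 8 ε-transitions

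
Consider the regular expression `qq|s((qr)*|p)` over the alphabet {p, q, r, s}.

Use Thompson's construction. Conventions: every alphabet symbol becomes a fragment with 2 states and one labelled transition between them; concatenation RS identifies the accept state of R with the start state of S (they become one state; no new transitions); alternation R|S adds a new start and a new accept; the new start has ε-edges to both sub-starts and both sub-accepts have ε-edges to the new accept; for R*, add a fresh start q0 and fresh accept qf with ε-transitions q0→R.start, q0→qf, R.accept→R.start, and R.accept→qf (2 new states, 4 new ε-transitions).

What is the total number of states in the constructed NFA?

15

Bottom-up over the parse tree:
Each of the 6 symbol leaves contributes a 2-state fragment.
  qq — 3 states
  qr — 3 states
  (qr)* — 5 states
  (qr)*|p — 9 states
  s((qr)*|p) — 10 states
  qq|s((qr)*|p) — 15 states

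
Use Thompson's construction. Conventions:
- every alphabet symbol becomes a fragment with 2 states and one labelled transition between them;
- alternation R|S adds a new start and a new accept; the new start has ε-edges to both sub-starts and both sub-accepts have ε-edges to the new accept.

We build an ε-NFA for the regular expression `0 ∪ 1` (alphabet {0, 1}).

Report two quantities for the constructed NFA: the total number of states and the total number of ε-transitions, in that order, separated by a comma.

6, 4

By structural recursion:
Each of the 2 symbol leaves contributes 2 states and 0 ε-transitions.
  0 ∪ 1 : 6 states, 4 ε-transitions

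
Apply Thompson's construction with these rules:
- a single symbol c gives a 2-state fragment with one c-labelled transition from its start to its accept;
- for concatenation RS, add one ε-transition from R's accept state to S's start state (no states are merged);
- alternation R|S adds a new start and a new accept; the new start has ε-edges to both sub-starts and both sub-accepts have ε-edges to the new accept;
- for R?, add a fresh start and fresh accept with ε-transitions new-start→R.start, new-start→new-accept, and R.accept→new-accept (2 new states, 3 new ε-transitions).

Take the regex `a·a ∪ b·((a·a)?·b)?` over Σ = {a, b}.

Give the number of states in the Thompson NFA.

By structural recursion:
Each of the 6 symbol leaves contributes a 2-state fragment.
  a·a → 4 states
  a·a → 4 states
  (a·a)? → 6 states
  (a·a)?·b → 8 states
  ((a·a)?·b)? → 10 states
  b·((a·a)?·b)? → 12 states
  a·a ∪ b·((a·a)?·b)? → 18 states

18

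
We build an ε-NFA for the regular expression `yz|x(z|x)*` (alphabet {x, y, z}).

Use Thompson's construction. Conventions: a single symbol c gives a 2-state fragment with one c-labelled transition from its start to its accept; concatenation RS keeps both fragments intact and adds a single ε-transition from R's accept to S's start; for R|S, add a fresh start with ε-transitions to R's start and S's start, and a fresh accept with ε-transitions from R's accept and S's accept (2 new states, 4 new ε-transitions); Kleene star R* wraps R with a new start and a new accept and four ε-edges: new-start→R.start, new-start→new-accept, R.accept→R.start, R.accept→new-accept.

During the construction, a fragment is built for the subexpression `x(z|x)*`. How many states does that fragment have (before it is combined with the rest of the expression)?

10

Fragment for `x(z|x)*`:
Each of the 3 symbol leaves contributes a 2-state fragment.
  z|x : 6 states
  (z|x)* : 8 states
  x(z|x)* : 10 states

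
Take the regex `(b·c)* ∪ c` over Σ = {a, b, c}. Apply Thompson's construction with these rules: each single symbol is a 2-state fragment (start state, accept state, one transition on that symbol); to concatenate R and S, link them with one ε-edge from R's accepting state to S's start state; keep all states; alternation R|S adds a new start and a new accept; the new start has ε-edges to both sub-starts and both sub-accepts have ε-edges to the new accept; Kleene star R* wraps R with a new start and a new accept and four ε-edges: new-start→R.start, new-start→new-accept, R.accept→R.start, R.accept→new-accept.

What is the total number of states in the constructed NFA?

10

Bottom-up over the parse tree:
Each of the 3 symbol leaves contributes a 2-state fragment.
  b·c → 4 states
  (b·c)* → 6 states
  (b·c)* ∪ c → 10 states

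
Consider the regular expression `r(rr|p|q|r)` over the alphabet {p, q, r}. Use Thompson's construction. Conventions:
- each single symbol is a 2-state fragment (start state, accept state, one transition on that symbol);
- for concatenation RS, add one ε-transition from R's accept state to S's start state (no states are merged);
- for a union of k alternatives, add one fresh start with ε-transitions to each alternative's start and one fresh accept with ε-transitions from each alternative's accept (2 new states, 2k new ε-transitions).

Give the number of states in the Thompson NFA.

Bottom-up over the parse tree:
Each of the 6 symbol leaves contributes a 2-state fragment.
  rr : 4 states
  rr|p|q|r : 12 states
  r(rr|p|q|r) : 14 states

14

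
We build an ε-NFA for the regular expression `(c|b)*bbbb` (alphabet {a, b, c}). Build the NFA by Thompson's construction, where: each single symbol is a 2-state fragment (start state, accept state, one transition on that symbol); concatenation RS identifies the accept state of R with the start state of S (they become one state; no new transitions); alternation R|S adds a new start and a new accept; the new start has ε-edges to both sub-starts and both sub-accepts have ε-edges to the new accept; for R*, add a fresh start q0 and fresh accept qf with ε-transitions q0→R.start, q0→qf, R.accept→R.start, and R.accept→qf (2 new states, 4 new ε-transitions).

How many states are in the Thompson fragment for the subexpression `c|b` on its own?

Fragment for `c|b`:
Each of the 2 symbol leaves contributes a 2-state fragment.
  c|b = 6 states

6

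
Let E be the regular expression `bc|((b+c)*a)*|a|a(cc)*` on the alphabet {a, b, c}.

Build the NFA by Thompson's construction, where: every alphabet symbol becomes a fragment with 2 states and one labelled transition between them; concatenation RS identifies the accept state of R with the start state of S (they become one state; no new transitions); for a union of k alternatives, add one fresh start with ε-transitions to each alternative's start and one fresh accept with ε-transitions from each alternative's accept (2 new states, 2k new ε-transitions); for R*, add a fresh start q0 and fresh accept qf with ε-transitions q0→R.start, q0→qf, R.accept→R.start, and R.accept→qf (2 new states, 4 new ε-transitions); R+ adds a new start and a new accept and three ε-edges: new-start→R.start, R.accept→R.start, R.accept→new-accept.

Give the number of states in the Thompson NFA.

23

Recursing over subexpressions:
Each of the 9 symbol leaves contributes a 2-state fragment.
  bc — 3 states
  b+ — 4 states
  b+c — 5 states
  (b+c)* — 7 states
  (b+c)*a — 8 states
  ((b+c)*a)* — 10 states
  cc — 3 states
  (cc)* — 5 states
  a(cc)* — 6 states
  bc|((b+c)*a)*|a|a(cc)* — 23 states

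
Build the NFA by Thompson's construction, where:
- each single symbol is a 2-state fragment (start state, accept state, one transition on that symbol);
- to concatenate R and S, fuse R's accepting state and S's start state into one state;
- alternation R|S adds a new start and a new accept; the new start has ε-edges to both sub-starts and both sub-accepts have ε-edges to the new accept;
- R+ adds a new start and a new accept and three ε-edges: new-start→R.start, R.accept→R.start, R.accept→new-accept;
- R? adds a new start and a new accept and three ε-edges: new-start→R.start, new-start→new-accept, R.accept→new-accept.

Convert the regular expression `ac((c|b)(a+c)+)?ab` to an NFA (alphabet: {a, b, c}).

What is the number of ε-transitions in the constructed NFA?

13

By structural recursion:
Each of the 8 symbol leaves contributes 0 ε-transitions.
  c|b : 4 ε-transitions
  a+ : 3 ε-transitions
  a+c : 3 ε-transitions
  (a+c)+ : 6 ε-transitions
  (c|b)(a+c)+ : 10 ε-transitions
  ((c|b)(a+c)+)? : 13 ε-transitions
  ac((c|b)(a+c)+)?ab : 13 ε-transitions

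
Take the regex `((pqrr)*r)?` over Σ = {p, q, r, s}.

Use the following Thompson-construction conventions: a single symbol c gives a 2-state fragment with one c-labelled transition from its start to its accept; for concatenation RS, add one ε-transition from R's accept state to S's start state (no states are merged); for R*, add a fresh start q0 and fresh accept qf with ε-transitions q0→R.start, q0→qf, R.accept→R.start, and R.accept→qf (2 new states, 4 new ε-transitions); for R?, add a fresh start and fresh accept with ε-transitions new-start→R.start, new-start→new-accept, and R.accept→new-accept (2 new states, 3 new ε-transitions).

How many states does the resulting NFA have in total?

By structural recursion:
Each of the 5 symbol leaves contributes a 2-state fragment.
  pqrr — 8 states
  (pqrr)* — 10 states
  (pqrr)*r — 12 states
  ((pqrr)*r)? — 14 states

14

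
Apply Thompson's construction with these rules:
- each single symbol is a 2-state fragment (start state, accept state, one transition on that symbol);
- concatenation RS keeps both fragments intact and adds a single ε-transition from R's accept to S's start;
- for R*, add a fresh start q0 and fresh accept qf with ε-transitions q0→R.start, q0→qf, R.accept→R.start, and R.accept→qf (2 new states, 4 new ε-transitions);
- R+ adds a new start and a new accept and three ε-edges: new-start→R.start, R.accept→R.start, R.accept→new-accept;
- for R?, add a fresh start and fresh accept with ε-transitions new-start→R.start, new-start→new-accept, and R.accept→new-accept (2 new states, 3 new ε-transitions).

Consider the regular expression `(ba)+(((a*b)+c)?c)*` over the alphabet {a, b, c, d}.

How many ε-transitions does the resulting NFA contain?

22

Per subexpression:
Each of the 6 symbol leaves contributes 0 ε-transitions.
  ba = 1 ε-transition
  (ba)+ = 4 ε-transitions
  a* = 4 ε-transitions
  a*b = 5 ε-transitions
  (a*b)+ = 8 ε-transitions
  (a*b)+c = 9 ε-transitions
  ((a*b)+c)? = 12 ε-transitions
  ((a*b)+c)?c = 13 ε-transitions
  (((a*b)+c)?c)* = 17 ε-transitions
  (ba)+(((a*b)+c)?c)* = 22 ε-transitions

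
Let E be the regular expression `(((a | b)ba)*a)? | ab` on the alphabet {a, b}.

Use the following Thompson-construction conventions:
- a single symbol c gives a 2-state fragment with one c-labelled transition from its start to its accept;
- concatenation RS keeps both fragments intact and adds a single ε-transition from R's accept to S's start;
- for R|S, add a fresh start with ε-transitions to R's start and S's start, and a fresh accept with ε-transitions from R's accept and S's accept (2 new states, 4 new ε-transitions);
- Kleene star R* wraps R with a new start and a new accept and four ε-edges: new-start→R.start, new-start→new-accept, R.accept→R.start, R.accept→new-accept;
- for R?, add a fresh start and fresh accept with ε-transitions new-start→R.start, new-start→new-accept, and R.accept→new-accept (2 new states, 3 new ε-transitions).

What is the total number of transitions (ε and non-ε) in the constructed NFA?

26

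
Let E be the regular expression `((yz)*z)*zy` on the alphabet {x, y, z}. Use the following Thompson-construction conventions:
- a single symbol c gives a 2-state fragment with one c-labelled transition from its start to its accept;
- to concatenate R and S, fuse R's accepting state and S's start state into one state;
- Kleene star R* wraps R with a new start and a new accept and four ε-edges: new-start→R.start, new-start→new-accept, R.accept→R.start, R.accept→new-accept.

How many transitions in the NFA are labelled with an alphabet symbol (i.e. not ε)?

Bottom-up over the parse tree:
Each of the 5 symbol leaves contributes exactly 1 symbol transition.
  yz → 2 symbol transitions
  (yz)* → 2 symbol transitions
  (yz)*z → 3 symbol transitions
  ((yz)*z)* → 3 symbol transitions
  ((yz)*z)*zy → 5 symbol transitions

5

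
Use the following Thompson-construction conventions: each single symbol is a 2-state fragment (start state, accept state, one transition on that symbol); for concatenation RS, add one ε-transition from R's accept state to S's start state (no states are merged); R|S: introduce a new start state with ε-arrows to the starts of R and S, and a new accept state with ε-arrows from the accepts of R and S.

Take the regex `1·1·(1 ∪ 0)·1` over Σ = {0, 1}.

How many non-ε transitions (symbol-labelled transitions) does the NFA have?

Bottom-up over the parse tree:
Each of the 5 symbol leaves contributes exactly 1 symbol transition.
  1 ∪ 0 — 2 symbol transitions
  1·1·(1 ∪ 0)·1 — 5 symbol transitions

5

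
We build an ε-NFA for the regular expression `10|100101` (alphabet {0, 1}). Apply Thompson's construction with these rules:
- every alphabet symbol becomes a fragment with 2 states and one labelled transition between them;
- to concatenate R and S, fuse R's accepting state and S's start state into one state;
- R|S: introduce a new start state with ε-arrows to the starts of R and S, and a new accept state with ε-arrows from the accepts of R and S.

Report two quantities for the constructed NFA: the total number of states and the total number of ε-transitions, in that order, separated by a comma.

Bottom-up over the parse tree:
Each of the 8 symbol leaves contributes 2 states and 0 ε-transitions.
  10 → 3 states, 0 ε-transitions
  100101 → 7 states, 0 ε-transitions
  10|100101 → 12 states, 4 ε-transitions

12, 4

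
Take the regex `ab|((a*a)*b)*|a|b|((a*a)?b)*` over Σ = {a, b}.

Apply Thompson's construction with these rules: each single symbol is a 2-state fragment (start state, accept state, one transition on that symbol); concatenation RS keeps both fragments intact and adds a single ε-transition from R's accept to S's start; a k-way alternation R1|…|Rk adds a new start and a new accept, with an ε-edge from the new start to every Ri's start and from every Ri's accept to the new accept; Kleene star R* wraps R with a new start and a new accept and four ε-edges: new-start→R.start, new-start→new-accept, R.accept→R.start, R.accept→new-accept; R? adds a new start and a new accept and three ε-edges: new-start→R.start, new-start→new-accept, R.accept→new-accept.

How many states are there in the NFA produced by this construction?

34

Recursing over subexpressions:
Each of the 10 symbol leaves contributes a 2-state fragment.
  ab → 4 states
  a* → 4 states
  a*a → 6 states
  (a*a)* → 8 states
  (a*a)*b → 10 states
  ((a*a)*b)* → 12 states
  a* → 4 states
  a*a → 6 states
  (a*a)? → 8 states
  (a*a)?b → 10 states
  ((a*a)?b)* → 12 states
  ab|((a*a)*b)*|a|b|((a*a)?b)* → 34 states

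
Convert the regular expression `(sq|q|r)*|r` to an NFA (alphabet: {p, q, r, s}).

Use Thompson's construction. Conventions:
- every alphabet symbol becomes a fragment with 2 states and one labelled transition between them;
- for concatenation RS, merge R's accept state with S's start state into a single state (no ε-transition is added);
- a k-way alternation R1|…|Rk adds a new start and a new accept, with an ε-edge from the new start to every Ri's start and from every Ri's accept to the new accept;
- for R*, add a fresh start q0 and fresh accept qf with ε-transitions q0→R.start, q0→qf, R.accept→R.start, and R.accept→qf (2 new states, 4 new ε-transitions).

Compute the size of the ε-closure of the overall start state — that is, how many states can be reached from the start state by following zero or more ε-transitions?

9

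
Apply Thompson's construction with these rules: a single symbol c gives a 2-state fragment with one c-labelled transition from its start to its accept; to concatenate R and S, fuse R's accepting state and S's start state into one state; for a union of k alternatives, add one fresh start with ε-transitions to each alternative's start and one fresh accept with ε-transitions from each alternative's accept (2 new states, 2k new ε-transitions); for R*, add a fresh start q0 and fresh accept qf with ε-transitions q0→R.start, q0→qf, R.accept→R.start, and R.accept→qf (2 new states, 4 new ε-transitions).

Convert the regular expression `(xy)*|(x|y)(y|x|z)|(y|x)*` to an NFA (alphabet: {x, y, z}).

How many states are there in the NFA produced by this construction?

Per subexpression:
Each of the 9 symbol leaves contributes a 2-state fragment.
  xy — 3 states
  (xy)* — 5 states
  x|y — 6 states
  y|x|z — 8 states
  (x|y)(y|x|z) — 13 states
  y|x — 6 states
  (y|x)* — 8 states
  (xy)*|(x|y)(y|x|z)|(y|x)* — 28 states

28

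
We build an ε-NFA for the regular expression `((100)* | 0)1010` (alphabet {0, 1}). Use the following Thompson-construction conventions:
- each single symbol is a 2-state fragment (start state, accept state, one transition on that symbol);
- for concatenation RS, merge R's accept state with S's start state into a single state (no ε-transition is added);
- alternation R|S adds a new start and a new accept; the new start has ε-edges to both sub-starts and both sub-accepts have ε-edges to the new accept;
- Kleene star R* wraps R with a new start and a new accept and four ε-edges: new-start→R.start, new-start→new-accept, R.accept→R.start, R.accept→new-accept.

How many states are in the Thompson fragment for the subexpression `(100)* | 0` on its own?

10

Fragment for `(100)* | 0`:
Each of the 4 symbol leaves contributes a 2-state fragment.
  100 : 4 states
  (100)* : 6 states
  (100)* | 0 : 10 states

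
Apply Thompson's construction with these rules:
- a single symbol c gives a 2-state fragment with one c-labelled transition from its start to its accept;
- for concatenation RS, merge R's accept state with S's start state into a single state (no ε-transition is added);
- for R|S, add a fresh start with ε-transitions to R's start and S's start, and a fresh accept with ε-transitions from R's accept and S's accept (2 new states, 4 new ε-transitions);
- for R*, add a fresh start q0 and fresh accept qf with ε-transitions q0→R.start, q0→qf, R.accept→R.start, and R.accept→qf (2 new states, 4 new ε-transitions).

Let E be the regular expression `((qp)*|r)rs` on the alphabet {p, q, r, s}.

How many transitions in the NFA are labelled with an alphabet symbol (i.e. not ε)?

5

Per subexpression:
Each of the 5 symbol leaves contributes exactly 1 symbol transition.
  qp → 2 symbol transitions
  (qp)* → 2 symbol transitions
  (qp)*|r → 3 symbol transitions
  ((qp)*|r)rs → 5 symbol transitions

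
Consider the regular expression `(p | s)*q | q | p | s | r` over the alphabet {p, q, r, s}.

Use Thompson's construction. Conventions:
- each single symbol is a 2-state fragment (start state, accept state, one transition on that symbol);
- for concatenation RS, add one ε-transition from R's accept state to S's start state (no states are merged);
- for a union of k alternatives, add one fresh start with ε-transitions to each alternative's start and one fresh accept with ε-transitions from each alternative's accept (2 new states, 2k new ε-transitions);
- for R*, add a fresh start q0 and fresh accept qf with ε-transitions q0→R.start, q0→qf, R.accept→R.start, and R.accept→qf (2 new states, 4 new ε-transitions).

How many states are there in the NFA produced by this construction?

Building bottom-up:
Each of the 7 symbol leaves contributes a 2-state fragment.
  p | s — 6 states
  (p | s)* — 8 states
  (p | s)*q — 10 states
  (p | s)*q | q | p | s | r — 20 states

20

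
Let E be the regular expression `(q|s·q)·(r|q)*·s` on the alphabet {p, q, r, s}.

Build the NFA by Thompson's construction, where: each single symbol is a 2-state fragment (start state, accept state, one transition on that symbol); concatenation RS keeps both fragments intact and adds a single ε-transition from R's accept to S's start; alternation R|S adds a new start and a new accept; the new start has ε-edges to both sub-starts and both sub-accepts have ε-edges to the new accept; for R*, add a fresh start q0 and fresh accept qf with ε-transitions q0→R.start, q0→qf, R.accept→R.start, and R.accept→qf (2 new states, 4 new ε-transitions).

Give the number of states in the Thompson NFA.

18

Building bottom-up:
Each of the 6 symbol leaves contributes a 2-state fragment.
  s·q : 4 states
  q|s·q : 8 states
  r|q : 6 states
  (r|q)* : 8 states
  (q|s·q)·(r|q)*·s : 18 states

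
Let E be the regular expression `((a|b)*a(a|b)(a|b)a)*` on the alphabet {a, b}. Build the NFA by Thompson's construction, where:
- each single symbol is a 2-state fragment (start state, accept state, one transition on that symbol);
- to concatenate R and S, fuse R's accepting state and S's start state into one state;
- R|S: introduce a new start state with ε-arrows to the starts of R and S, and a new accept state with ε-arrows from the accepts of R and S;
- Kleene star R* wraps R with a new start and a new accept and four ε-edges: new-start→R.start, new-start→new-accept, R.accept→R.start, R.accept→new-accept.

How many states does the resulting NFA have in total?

22

Building bottom-up:
Each of the 8 symbol leaves contributes a 2-state fragment.
  a|b : 6 states
  (a|b)* : 8 states
  a|b : 6 states
  a|b : 6 states
  (a|b)*a(a|b)(a|b)a : 20 states
  ((a|b)*a(a|b)(a|b)a)* : 22 states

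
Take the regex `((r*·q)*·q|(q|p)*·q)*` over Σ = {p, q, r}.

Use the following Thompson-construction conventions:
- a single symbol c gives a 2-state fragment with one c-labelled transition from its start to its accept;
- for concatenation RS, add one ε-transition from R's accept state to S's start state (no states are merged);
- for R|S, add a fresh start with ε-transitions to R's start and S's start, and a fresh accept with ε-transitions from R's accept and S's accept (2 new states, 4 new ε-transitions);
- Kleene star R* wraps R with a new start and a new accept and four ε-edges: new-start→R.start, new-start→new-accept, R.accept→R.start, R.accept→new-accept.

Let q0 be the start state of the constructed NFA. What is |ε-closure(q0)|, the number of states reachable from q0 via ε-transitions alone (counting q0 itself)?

16

Work bottom-up. For each fragment F, track |ε-closure(F.start)| and whether F's accept lies in that closure (i.e. whether F accepts ε). A single-symbol fragment has closure size 1 and does not accept ε.
  r* : |ε-closure| = 1 (new start) + 1 (body) + 1 (new accept) = 3
  r*·q : the left operand accepts ε, so the closure extends into the next operand (via the concat ε-link); |ε-closure| = 3 + 1 = 4
  (r*·q)* : the star's fresh start ε-reaches both the body's start and the fresh accept: |ε-closure| = 2 + 4 = 6
  (r*·q)*·q : |ε-closure| = 6 + 1 = 7 (closure spills across the concat boundary because the left factor accepts ε)
  q|p : new start ε-reaches every alternative's start; none of them accept ε, so the new accept is not reached: |ε-closure| = 1 + 1 + 1 = 3
  (q|p)* : the star's fresh start ε-reaches both the body's start and the fresh accept: |ε-closure| = 2 + 3 = 5
  (q|p)*·q : the left operand accepts ε, so the closure extends into the next operand (via the concat ε-link); |ε-closure| = 5 + 1 = 6
  (r*·q)*·q|(q|p)*·q : new start ε-reaches every alternative's start; none of them accept ε, so the new accept is not reached: |ε-closure| = 1 + 7 + 6 = 14
  ((r*·q)*·q|(q|p)*·q)* : new start has ε-edges to the inner start and to the new accept, so |ε-closure| = 2 + 14 = 16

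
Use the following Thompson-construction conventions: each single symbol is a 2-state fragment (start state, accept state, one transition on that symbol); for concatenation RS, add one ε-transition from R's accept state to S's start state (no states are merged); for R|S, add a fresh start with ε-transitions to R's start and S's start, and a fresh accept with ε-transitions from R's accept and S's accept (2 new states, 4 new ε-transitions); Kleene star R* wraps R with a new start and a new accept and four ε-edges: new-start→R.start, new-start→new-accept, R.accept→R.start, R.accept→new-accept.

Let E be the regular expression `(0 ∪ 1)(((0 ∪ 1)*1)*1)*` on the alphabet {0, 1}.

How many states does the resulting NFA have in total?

Building bottom-up:
Each of the 6 symbol leaves contributes a 2-state fragment.
  0 ∪ 1 : 6 states
  0 ∪ 1 : 6 states
  (0 ∪ 1)* : 8 states
  (0 ∪ 1)*1 : 10 states
  ((0 ∪ 1)*1)* : 12 states
  ((0 ∪ 1)*1)*1 : 14 states
  (((0 ∪ 1)*1)*1)* : 16 states
  (0 ∪ 1)(((0 ∪ 1)*1)*1)* : 22 states

22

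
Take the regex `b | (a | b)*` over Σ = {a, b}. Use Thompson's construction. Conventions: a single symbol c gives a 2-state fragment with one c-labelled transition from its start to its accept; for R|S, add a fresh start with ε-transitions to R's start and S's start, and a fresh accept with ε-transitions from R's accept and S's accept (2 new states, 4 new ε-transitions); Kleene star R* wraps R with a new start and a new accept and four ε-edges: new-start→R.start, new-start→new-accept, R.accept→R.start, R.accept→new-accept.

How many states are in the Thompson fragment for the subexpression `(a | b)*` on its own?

Fragment for `(a | b)*`:
Each of the 2 symbol leaves contributes a 2-state fragment.
  a | b = 6 states
  (a | b)* = 8 states

8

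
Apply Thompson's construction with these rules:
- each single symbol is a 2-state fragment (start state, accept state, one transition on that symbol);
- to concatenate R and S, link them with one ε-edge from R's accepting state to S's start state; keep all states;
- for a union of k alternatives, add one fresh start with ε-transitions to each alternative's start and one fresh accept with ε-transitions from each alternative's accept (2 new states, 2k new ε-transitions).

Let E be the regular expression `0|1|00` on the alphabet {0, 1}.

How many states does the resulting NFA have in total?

10

By structural recursion:
Each of the 4 symbol leaves contributes a 2-state fragment.
  00 — 4 states
  0|1|00 — 10 states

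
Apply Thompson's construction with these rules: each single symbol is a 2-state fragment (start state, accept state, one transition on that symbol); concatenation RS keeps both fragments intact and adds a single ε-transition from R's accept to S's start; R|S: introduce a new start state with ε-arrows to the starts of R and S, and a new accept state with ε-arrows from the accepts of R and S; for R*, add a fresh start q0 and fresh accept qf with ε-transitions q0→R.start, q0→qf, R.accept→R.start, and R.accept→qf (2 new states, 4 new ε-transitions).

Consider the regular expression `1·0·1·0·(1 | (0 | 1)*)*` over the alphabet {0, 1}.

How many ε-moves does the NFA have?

20

By structural recursion:
Each of the 7 symbol leaves contributes 0 ε-transitions.
  0 | 1 — 4 ε-transitions
  (0 | 1)* — 8 ε-transitions
  1 | (0 | 1)* — 12 ε-transitions
  (1 | (0 | 1)*)* — 16 ε-transitions
  1·0·1·0·(1 | (0 | 1)*)* — 20 ε-transitions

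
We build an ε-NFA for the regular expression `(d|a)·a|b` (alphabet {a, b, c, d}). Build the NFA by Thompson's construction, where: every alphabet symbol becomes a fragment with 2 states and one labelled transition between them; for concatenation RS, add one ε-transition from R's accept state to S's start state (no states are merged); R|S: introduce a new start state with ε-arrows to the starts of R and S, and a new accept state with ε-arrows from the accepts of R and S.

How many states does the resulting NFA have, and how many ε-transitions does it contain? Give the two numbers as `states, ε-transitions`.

Recursing over subexpressions:
Each of the 4 symbol leaves contributes 2 states and 0 ε-transitions.
  d|a — 6 states, 4 ε-transitions
  (d|a)·a — 8 states, 5 ε-transitions
  (d|a)·a|b — 12 states, 9 ε-transitions

12, 9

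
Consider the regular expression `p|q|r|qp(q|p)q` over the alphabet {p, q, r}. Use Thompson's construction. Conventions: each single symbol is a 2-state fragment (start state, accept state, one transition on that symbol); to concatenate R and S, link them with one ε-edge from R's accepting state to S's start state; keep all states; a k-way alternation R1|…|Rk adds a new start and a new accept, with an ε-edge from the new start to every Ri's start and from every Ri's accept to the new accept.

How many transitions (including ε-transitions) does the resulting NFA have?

23

Per subexpression:
Each of the 8 symbol leaves contributes 1 transition (1 symbol, 0 ε).
  q|p — 6 transitions (2 symbol, 4 ε)
  qp(q|p)q — 12 transitions (5 symbol, 7 ε)
  p|q|r|qp(q|p)q — 23 transitions (8 symbol, 15 ε)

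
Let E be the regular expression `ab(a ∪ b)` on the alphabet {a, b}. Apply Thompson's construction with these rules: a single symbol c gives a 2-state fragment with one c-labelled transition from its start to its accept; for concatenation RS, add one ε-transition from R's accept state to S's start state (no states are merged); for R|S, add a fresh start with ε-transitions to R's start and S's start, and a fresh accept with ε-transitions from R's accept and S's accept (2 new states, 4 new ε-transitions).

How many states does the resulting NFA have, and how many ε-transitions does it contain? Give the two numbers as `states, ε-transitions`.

10, 6

Per subexpression:
Each of the 4 symbol leaves contributes 2 states and 0 ε-transitions.
  a ∪ b : 6 states, 4 ε-transitions
  ab(a ∪ b) : 10 states, 6 ε-transitions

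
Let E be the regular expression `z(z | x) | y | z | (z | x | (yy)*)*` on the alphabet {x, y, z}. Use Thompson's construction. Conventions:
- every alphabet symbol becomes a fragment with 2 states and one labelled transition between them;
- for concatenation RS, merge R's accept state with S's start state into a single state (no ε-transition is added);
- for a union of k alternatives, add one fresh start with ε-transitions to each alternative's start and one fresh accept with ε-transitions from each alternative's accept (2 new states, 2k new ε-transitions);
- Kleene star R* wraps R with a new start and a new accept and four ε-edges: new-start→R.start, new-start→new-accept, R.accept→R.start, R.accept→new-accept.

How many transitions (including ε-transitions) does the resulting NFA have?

Per subexpression:
Each of the 9 symbol leaves contributes 1 transition (1 symbol, 0 ε).
  z | x → 6 transitions (2 symbol, 4 ε)
  z(z | x) → 7 transitions (3 symbol, 4 ε)
  yy → 2 transitions (2 symbol, 0 ε)
  (yy)* → 6 transitions (2 symbol, 4 ε)
  z | x | (yy)* → 14 transitions (4 symbol, 10 ε)
  (z | x | (yy)*)* → 18 transitions (4 symbol, 14 ε)
  z(z | x) | y | z | (z | x | (yy)*)* → 35 transitions (9 symbol, 26 ε)

35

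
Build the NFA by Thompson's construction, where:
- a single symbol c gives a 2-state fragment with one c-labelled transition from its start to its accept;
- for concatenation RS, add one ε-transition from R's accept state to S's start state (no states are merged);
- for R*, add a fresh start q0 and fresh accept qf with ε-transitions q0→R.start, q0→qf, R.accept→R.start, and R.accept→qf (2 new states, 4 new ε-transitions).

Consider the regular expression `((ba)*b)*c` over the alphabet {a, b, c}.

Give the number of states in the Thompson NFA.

Per subexpression:
Each of the 4 symbol leaves contributes a 2-state fragment.
  ba = 4 states
  (ba)* = 6 states
  (ba)*b = 8 states
  ((ba)*b)* = 10 states
  ((ba)*b)*c = 12 states

12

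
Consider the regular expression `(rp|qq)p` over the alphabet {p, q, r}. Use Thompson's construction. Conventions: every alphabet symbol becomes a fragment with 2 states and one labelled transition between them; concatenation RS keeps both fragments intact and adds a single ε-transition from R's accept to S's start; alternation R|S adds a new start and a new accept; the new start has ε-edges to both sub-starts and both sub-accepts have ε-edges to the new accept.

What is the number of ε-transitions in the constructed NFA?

7

Per subexpression:
Each of the 5 symbol leaves contributes 0 ε-transitions.
  rp : 1 ε-transition
  qq : 1 ε-transition
  rp|qq : 6 ε-transitions
  (rp|qq)p : 7 ε-transitions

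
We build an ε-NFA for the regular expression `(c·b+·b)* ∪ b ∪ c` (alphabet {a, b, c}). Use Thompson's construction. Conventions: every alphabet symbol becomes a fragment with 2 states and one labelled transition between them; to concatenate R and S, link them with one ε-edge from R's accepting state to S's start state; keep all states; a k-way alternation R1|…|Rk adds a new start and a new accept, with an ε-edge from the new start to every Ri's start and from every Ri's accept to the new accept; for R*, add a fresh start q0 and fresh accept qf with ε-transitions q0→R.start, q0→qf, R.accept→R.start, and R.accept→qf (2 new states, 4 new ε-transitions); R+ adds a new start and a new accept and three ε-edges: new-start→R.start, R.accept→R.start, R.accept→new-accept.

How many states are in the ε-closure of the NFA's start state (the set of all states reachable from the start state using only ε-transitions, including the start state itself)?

7

Let C(F) = |ε-closure(F.start)| within fragment F, and note whether F accepts ε. Symbol fragments have C = 1 and do not accept ε. Then:
  b+ → |ε-closure| = 1 + 1 = 2 (the body doesn't accept ε, so the new accept is not reached)
  c·b+·b → |ε-closure| equals the left operand's closure size = 1 (its accept is not ε-reachable, so the closure stops there)
  (c·b+·b)* → |ε-closure| = 1 (new start) + 1 (body) + 1 (new accept) = 3
  (c·b+·b)* ∪ b ∪ c → |ε-closure| = 1 (new start) + (3 + 1 + 1) + 1 (new accept, since some branch ε-reaches its own accept) = 7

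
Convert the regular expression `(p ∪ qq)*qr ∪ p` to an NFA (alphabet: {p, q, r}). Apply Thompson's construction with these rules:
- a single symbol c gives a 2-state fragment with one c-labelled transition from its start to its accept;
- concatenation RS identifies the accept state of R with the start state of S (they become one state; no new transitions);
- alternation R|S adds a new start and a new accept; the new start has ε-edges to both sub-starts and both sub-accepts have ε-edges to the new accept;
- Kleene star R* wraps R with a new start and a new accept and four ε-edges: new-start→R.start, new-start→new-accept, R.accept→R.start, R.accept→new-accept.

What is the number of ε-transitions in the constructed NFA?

Bottom-up over the parse tree:
Each of the 6 symbol leaves contributes 0 ε-transitions.
  qq : 0 ε-transitions
  p ∪ qq : 4 ε-transitions
  (p ∪ qq)* : 8 ε-transitions
  (p ∪ qq)*qr : 8 ε-transitions
  (p ∪ qq)*qr ∪ p : 12 ε-transitions

12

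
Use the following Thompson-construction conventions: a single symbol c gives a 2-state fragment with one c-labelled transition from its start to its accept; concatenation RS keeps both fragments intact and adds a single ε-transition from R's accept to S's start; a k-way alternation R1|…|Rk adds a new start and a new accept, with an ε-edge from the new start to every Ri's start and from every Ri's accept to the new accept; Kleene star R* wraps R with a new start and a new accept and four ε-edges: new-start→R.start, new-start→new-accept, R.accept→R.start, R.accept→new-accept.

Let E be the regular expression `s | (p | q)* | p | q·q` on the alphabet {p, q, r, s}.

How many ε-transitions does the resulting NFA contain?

Building bottom-up:
Each of the 6 symbol leaves contributes 0 ε-transitions.
  p | q → 4 ε-transitions
  (p | q)* → 8 ε-transitions
  q·q → 1 ε-transition
  s | (p | q)* | p | q·q → 17 ε-transitions

17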